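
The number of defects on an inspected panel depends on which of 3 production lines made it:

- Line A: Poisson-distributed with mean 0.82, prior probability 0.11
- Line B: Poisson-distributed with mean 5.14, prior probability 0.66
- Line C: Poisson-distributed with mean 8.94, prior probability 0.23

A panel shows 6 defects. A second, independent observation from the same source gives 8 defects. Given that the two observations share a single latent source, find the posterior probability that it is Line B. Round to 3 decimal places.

By Bayes' theorem, P(k | x) = P(Z=k) f_k(x) / Σ_j P(Z=j) f_j(x).
Since both observations come from the same component, the likelihood for component k is f_k(x₁)·f_k(x₂).
  p_A = [0.000185964] × [2.2329e-06] = 4.15239e-10
  p_B = [0.150028] × [0.07078] = 0.010619
  p_C = [0.092918] × [0.132613] = 0.0123222
Prior × likelihood for each component:
  P(Z=A)·p_A = 0.11 × 4.15239e-10 = 4.56763e-11
  P(Z=B)·p_B = 0.66 × 0.010619 = 0.00700854
  P(Z=C)·p_C = 0.23 × 0.0123222 = 0.0028341
Normaliser: 4.56763e-11 + 0.00700854 + 0.0028341 = 0.00984263
So the posterior for Line B is 0.00700854 / 0.00984263 ≈ 0.712.

0.712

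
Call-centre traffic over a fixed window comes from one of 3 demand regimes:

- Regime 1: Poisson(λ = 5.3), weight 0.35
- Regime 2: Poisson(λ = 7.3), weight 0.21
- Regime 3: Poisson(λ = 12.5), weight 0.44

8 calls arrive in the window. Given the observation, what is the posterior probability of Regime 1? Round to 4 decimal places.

0.3389

Apply Bayes' rule: the posterior for each component is proportional to its prior times its likelihood at x.
Poisson probabilities:
  p_1 = e^(−5.3)·5.3^8/8! = 0.0770772
  p_2 = e^(−7.3)·7.3^8/8! = 0.135118
  p_3 = e^(−12.5)·12.5^8/8! = 0.0550907
Multiply by the mixture weights:
  w_1·p_1 = 0.35 × 0.0770772 = 0.026977
  w_2·p_2 = 0.21 × 0.135118 = 0.0283747
  w_3·p_3 = 0.44 × 0.0550907 = 0.0242399
Denominator: 0.026977 + 0.0283747 + 0.0242399 = 0.0795917
P(Regime 1 | data) ≈ 0.3389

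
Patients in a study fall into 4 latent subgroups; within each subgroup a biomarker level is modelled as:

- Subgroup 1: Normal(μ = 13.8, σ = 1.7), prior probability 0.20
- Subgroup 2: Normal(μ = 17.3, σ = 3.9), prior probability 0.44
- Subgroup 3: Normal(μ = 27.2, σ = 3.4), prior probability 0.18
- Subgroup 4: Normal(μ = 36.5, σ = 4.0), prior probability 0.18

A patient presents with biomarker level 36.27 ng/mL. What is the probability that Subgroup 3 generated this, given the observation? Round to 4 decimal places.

0.0325

P(component k | x) = π_k·f_k(x) / marginal(x), where marginal(x) = Σ_j π_j·f_j(x).
Normal densities:
  p_1 = (1/(1.7·√(2π)))·exp(−(36.27−13.8)²/(2·1.7²)) = 0.234672·exp(-87.35310) = 2.71327e-39
  p_2 = (1/(3.9·√(2π)))·exp(−(36.27−17.3)²/(2·3.9²)) = 0.102293·exp(-11.82975) = 7.45164e-07
  p_3 = (1/(3.4·√(2π)))·exp(−(36.27−27.2)²/(2·3.4²)) = 0.117336·exp(-3.55817) = 0.00334301
  p_4 = (1/(4.0·√(2π)))·exp(−(36.27−36.5)²/(2·4.0²)) = 0.099736·exp(-0.00165) = 0.0995708
Prior × likelihood for each component:
  π_1·p_1 = 0.20 × 2.71327e-39 = 5.42654e-40
  π_2·p_2 = 0.44 × 7.45164e-07 = 3.27872e-07
  π_3·p_3 = 0.18 × 0.00334301 = 0.000601741
  π_4·p_4 = 0.18 × 0.0995708 = 0.0179227
Denominator: 5.42654e-40 + 3.27872e-07 + 0.000601741 + 0.0179227 = 0.0185248
P(Subgroup 3 | the observation) = 0.000601741 / 0.0185248 ≈ 0.0325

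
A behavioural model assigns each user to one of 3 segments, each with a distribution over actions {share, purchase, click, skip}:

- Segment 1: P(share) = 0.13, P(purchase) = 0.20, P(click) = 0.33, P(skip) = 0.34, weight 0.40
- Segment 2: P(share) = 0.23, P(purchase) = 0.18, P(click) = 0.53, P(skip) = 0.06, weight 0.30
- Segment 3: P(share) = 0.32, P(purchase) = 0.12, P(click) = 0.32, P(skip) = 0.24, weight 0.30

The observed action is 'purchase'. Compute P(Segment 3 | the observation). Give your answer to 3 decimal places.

Posterior ∝ prior × likelihood, so P(k | x) ∝ π_k f_k(x); normalise over all components.
Categorical probabilities:
  L_1 = P(purchase | comp) = 0.20
  L_2 = P(purchase | comp) = 0.18
  L_3 = P(purchase | comp) = 0.12
Unnormalised posteriors:
  π_1·L_1 = 0.40 × 0.2 = 0.08
  π_2·L_2 = 0.30 × 0.18 = 0.054
  π_3·L_3 = 0.30 × 0.12 = 0.036
Normaliser: 0.08 + 0.054 + 0.036 = 0.17
P(Segment 3 | the observation) = 0.036 / 0.17 ≈ 0.212

0.212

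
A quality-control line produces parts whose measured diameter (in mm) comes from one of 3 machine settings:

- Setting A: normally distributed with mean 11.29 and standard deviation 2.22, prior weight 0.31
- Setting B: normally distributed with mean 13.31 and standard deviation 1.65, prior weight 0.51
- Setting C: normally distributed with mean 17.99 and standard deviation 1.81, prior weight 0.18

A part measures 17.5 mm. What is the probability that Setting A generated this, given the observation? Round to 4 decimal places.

0.0252

Posterior ∝ prior × likelihood, so P(k | x) ∝ π_k f_k(x); normalise over all components.
Normal densities:
  p_A = (1/(2.22·√(2π)))·exp(−(17.5−11.29)²/(2·2.22²)) = 0.179704·exp(-3.91244) = 0.00359259
  p_B = (1/(1.65·√(2π)))·exp(−(17.5−13.31)²/(2·1.65²)) = 0.241783·exp(-3.22426) = 0.00961939
  p_C = (1/(1.81·√(2π)))·exp(−(17.5−17.99)²/(2·1.81²)) = 0.220410·exp(-0.03664) = 0.21248
Multiply by the mixture weights:
  π_A·p_A = 0.31 × 0.00359259 = 0.0011137
  π_B·p_B = 0.51 × 0.00961939 = 0.00490589
  π_C·p_C = 0.18 × 0.21248 = 0.0382463
Denominator: 0.0011137 + 0.00490589 + 0.0382463 = 0.0442659
P(Setting A | the observation) = 0.0011137 / 0.0442659 ≈ 0.0252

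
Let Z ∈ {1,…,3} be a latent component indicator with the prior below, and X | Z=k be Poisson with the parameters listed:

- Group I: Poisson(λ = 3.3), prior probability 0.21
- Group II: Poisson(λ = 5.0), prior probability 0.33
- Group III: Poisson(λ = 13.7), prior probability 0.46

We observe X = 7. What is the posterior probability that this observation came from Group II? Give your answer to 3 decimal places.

By Bayes' theorem, P(k | x) = w_k f_k(x) / Σ_j w_j f_j(x).
Poisson probabilities:
  p_I = e^(−3.3)·3.3^7/7! = 0.0311886
  p_II = e^(−5.0)·5.0^7/7! = 0.104445
  p_III = e^(−13.7)·13.7^7/7! = 0.0201734
Weight by the priors:
  w_I·p_I = 0.21 × 0.0311886 = 0.0065496
  w_II·p_II = 0.33 × 0.104445 = 0.0344668
  w_III·p_III = 0.46 × 0.0201734 = 0.00927976
Denominator: 0.0065496 + 0.0344668 + 0.00927976 = 0.0502962
Responsibility of Group II: 0.0344668 / 0.0502962 ≈ 0.685

0.685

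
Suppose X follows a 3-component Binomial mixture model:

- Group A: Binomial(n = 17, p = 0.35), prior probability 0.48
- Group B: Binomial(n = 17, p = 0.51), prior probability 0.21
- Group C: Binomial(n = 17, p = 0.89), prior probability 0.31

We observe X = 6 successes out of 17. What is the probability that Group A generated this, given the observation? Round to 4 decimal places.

The responsibility of component k is π_k f_k(x) divided by Σ_j π_j f_j(x).
Component likelihoods at x = 6 successes out of 17:
  L_A = 0.199084
  L_B = 0.0851448
  L_C = 1.75485e-07
Multiply by the mixture weights:
  π_A·L_A = 0.48 × 0.199084 = 0.0955601
  π_B·L_B = 0.21 × 0.0851448 = 0.0178804
  π_C·L_C = 0.31 × 1.75485e-07 = 5.44003e-08
Sum: 0.0955601 + 0.0178804 + 5.44003e-08 = 0.113441
So the posterior for Group A is 0.0955601 / 0.113441 ≈ 0.8424.

0.8424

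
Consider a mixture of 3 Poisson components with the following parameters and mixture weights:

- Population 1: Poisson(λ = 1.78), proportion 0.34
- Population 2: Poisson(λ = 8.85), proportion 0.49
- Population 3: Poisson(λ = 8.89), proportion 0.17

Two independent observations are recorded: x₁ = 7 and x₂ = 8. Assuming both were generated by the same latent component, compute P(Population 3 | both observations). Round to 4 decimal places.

The responsibility of component k is P(Z=k) f_k(x) divided by Σ_j P(Z=j) f_j(x).
Since both observations come from the same component, the likelihood for component k is f_k(x₁)·f_k(x₂).
  p_1 = [0.00189437] × [0.000421498] = 7.98474e-07
  p_2 = [0.120967] × [0.13382] = 0.0161877
  p_3 = [0.119951] × [0.133296] = 0.0159889
Multiply by the mixture weights:
  P(Z=1)·p_1 = 0.34 × 7.98474e-07 = 2.71481e-07
  P(Z=2)·p_2 = 0.49 × 0.0161877 = 0.00793198
  P(Z=3)·p_3 = 0.17 × 0.0159889 = 0.00271812
Denominator: 2.71481e-07 + 0.00793198 + 0.00271812 = 0.0106504
P(Population 3 | x) ≈ 0.2552

0.2552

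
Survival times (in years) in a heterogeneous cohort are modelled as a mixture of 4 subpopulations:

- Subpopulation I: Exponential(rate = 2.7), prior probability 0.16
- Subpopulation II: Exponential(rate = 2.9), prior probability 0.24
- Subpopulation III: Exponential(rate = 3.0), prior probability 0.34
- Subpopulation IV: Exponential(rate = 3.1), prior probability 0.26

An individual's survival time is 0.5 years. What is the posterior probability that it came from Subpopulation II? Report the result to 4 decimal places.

0.2423

Posterior ∝ prior × likelihood, so P(k | x) ∝ P(Z=k) f_k(x); normalise over all components.
Exponential densities:
  p_I = 2.7·e^(−2.7·0.5) = 2.7·e^(−1.3500) = 0.699949
  p_II = 2.9·e^(−2.9·0.5) = 2.9·e^(−1.4500) = 0.680254
  p_III = 3.0·e^(−3.0·0.5) = 3.0·e^(−1.5000) = 0.66939
  p_IV = 3.1·e^(−3.1·0.5) = 3.1·e^(−1.5500) = 0.657969
Multiply by the mixture weights:
  P(Z=I)·p_I = 0.16 × 0.699949 = 0.111992
  P(Z=II)·p_II = 0.24 × 0.680254 = 0.163261
  P(Z=III)·p_III = 0.34 × 0.66939 = 0.227593
  P(Z=IV)·p_IV = 0.26 × 0.657969 = 0.171072
Evidence: 0.111992 + 0.163261 + 0.227593 + 0.171072 = 0.673917
P(Subpopulation II | 0.5 years) = 0.163261 / 0.673917 ≈ 0.2423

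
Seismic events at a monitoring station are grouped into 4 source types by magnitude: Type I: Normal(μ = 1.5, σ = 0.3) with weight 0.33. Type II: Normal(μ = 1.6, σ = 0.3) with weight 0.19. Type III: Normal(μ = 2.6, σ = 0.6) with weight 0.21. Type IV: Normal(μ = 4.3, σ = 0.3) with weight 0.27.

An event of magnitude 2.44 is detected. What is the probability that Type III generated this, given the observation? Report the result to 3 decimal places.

The responsibility of component k is π_k f_k(x) divided by Σ_j π_j f_j(x).
Component likelihoods at x = 2.44:
  p_I = 0.00981489
  p_II = 0.0263848
  p_III = 0.641678
  p_IV = 5.97928e-09
Unnormalised posteriors:
  π_I·p_I = 0.33 × 0.00981489 = 0.00323891
  π_II·p_II = 0.19 × 0.0263848 = 0.00501312
  π_III·p_III = 0.21 × 0.641678 = 0.134752
  π_IV·p_IV = 0.27 × 5.97928e-09 = 1.61441e-09
Normaliser: 0.00323891 + 0.00501312 + 0.134752 + 1.61441e-09 = 0.143004
So the posterior for Type III is 0.134752 / 0.143004 ≈ 0.942.

0.942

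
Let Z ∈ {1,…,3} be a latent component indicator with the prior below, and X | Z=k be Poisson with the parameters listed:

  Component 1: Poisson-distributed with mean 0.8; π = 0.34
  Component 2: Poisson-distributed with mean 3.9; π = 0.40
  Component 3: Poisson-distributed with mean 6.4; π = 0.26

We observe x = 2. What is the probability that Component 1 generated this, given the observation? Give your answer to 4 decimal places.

0.4097

Apply Bayes' rule: the posterior for each component is proportional to its prior times its likelihood at x.
Evaluate each component's likelihood at the observed value:
  p_1 = e^(−0.8)·0.8^2/2! = 0.143785
  p_2 = e^(−3.9)·3.9^2/2! = 0.15394
  p_3 = e^(−6.4)·6.4^2/2! = 0.0340287
Unnormalised posteriors:
  w_1·p_1 = 0.34 × 0.143785 = 0.048887
  w_2·p_2 = 0.40 × 0.15394 = 0.0615759
  w_3·p_3 = 0.26 × 0.0340287 = 0.00884746
Normaliser: 0.048887 + 0.0615759 + 0.00884746 = 0.11931
So the posterior for Component 1 is 0.048887 / 0.11931 ≈ 0.4097.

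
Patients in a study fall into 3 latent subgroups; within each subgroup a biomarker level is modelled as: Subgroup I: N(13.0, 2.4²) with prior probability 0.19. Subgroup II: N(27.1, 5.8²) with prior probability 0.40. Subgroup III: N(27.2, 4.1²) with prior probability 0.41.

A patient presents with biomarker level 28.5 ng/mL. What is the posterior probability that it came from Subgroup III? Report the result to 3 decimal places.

The responsibility of component k is π_k f_k(x) divided by Σ_j π_j f_j(x).
Component likelihoods at x = 28.5 ng/mL:
  f_I = (1/(2.4·√(2π)))·exp(−(28.5−13.0)²/(2·2.4²)) = 0.166226·exp(-20.85503) = 1.45704e-10
  f_II = (1/(5.8·√(2π)))·exp(−(28.5−27.1)²/(2·5.8²)) = 0.068783·exp(-0.02913) = 0.0668083
  f_III = (1/(4.1·√(2π)))·exp(−(28.5−27.2)²/(2·4.1²)) = 0.097303·exp(-0.05027) = 0.0925327
Prior × likelihood for each component:
  π_I·f_I = 0.19 × 1.45704e-10 = 2.76838e-11
  π_II·f_II = 0.40 × 0.0668083 = 0.0267233
  π_III·f_III = 0.41 × 0.0925327 = 0.0379384
Denominator: 2.76838e-11 + 0.0267233 + 0.0379384 = 0.0646617
So the posterior for Subgroup III is 0.0379384 / 0.0646617 ≈ 0.587.

0.587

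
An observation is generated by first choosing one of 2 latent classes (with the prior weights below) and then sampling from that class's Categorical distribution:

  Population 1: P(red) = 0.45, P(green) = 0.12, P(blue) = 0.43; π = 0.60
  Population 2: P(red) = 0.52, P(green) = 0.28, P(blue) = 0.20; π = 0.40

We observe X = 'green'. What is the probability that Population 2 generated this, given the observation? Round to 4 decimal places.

0.6087

P(component k | x) = π_k·f_k(x) / marginal(x), where marginal(x) = Σ_j π_j·f_j(x).
Component likelihoods at x = 'green':
  p_1 = P(green | comp) = 0.12
  p_2 = P(green | comp) = 0.28
Prior × likelihood for each component:
  π_1·p_1 = 0.60 × 0.12 = 0.072
  π_2·p_2 = 0.40 × 0.28 = 0.112
Sum: 0.072 + 0.112 = 0.184
Responsibility of Population 2: 0.112 / 0.184 ≈ 0.6087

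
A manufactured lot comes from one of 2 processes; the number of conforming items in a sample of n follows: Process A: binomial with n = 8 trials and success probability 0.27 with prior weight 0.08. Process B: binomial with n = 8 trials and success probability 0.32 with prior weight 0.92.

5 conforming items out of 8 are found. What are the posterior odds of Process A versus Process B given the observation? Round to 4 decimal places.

0.0460

Since P(k|x) ∝ w_k f_k(x), the posterior odds are w_i f_i(x) / (w_j f_j(x)).
Binomial probabilities:
  f_A = 0.031259
  f_B = 0.0590833
Odds = (0.08/0.92) × (0.031259/0.0590833) = 0.0869565 × 0.529067 ≈ 0.0460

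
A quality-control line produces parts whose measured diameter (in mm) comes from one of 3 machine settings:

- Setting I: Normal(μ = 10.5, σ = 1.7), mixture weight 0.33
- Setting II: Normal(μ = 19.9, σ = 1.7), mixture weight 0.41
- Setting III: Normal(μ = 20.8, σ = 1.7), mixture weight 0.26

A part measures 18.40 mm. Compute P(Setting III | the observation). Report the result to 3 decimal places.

0.257

Apply Bayes' rule: the posterior for each component is proportional to its prior times its likelihood at x.
Component likelihoods at x = 18.40 mm:
  f_I = 4.7988e-06
  f_II = 0.159002
  f_III = 0.0866302
Multiply by the mixture weights:
  w_I·f_I = 0.33 × 4.7988e-06 = 1.5836e-06
  w_II·f_II = 0.41 × 0.159002 = 0.0651907
  w_III·f_III = 0.26 × 0.0866302 = 0.0225239
Sum: 1.5836e-06 + 0.0651907 + 0.0225239 = 0.0877162
Responsibility of Setting III: 0.0225239 / 0.0877162 ≈ 0.257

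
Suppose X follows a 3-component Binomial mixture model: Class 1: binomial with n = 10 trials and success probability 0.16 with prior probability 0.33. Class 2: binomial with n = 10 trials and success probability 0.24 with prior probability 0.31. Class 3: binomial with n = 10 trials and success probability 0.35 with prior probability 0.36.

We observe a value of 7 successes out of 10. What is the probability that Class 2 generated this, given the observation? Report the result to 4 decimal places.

0.0887

Posterior ∝ prior × likelihood, so P(k | x) ∝ π_k f_k(x); normalise over all components.
Component likelihoods at x = 7 successes out of 10:
  p_1 = 0.000190923
  p_2 = 0.00241602
  p_3 = 0.021203
Prior × likelihood for each component:
  π_1·p_1 = 0.33 × 0.000190923 = 6.30047e-05
  π_2·p_2 = 0.31 × 0.00241602 = 0.000748967
  π_3·p_3 = 0.36 × 0.021203 = 0.00763309
Denominator: 6.30047e-05 + 0.000748967 + 0.00763309 = 0.00844506
P(Class 2 | the observation) = 0.000748967 / 0.00844506 ≈ 0.0887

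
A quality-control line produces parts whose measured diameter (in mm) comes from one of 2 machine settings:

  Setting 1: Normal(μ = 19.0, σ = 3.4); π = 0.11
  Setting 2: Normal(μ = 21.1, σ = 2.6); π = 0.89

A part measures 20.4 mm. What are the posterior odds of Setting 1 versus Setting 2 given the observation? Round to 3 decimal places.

0.090

Only the two components matter; the odds are (π_i f_i(x)) / (π_j f_j(x)).
Component likelihoods at x = 20.4 mm:
  f_1 = (1/(3.4·√(2π)))·exp(−(20.4−19.0)²/(2·3.4²)) = 0.117336·exp(-0.08478) = 0.107799
  f_2 = (1/(2.6·√(2π)))·exp(−(20.4−21.1)²/(2·2.6²)) = 0.153439·exp(-0.03624) = 0.147978
0.0118579 / 0.1317 ≈ 0.090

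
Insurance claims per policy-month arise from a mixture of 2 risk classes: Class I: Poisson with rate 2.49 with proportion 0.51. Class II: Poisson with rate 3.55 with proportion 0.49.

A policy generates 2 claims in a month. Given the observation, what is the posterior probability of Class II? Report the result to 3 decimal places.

By Bayes' theorem, P(k | x) = π_k f_k(x) / Σ_j π_j f_j(x).
Evaluate each component's likelihood at the observed value:
  p_I = e^(−2.49)·2.49^2/2! = 0.257025
  p_II = e^(−3.55)·3.55^2/2! = 0.181001
Multiply by the mixture weights:
  π_I·p_I = 0.51 × 0.257025 = 0.131083
  π_II·p_II = 0.49 × 0.181001 = 0.0886906
Marginal: 0.131083 + 0.0886906 = 0.219773
So the posterior for Class II is 0.0886906 / 0.219773 ≈ 0.404.

0.404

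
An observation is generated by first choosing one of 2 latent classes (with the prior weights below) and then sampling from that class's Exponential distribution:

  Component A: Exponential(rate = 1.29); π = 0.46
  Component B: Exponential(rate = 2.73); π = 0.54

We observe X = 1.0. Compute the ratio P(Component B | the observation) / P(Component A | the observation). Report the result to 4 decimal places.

0.5886

Since P(k|x) ∝ P(Z=k) f_k(x), the posterior odds are P(Z=i) f_i(x) / (P(Z=j) f_j(x)).
Exponential densities:
  L_A = 1.29·e^(−1.29·1.0) = 1.29·e^(−1.2900) = 0.355099
  L_B = 2.73·e^(−2.73·1.0) = 2.73·e^(−2.7300) = 0.178049
Odds = (0.54/0.46) × (0.178049/0.355099) = 1.17391 × 0.501405 ≈ 0.5886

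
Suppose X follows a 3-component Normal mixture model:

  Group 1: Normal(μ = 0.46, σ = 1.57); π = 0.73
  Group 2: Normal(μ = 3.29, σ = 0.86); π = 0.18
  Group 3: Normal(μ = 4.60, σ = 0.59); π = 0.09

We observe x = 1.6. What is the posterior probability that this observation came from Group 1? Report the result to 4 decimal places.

0.9217

Apply Bayes' rule: the posterior for each component is proportional to its prior times its likelihood at x.
Evaluate each component's likelihood at the observed value:
  f_1 = (1/(1.57·√(2π)))·exp(−(1.6−0.46)²/(2·1.57²)) = 0.254103·exp(-0.26362) = 0.195219
  f_2 = (1/(0.86·√(2π)))·exp(−(1.6−3.29)²/(2·0.86²)) = 0.463886·exp(-1.93084) = 0.0672757
  f_3 = (1/(0.59·√(2π)))·exp(−(1.6−4.60)²/(2·0.59²)) = 0.676173·exp(-12.92732) = 1.64359e-06
Prior × likelihood for each component:
  P(Z=1)·f_1 = 0.73 × 0.195219 = 0.14251
  P(Z=2)·f_2 = 0.18 × 0.0672757 = 0.0121096
  P(Z=3)·f_3 = 0.09 × 1.64359e-06 = 1.47923e-07
Normaliser: 0.14251 + 0.0121096 + 1.47923e-07 = 0.154619
P(Group 1 | the observation) ≈ 0.9217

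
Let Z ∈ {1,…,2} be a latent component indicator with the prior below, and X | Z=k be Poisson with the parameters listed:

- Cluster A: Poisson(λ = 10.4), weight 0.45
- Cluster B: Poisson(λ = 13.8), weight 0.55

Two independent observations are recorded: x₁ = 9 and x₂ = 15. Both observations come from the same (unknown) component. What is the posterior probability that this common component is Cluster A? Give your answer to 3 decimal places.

The responsibility of component k is π_k f_k(x) divided by Σ_j π_j f_j(x).
Since both observations come from the same component, the likelihood for component k is f_k(x₁)·f_k(x₂).
  p_A = [e^(−10.4)·10.4^9/9! = 0.119364] × [0.0419119] = 0.00500279
  p_B = [e^(−13.8)·13.8^9/9! = 0.0508025] × [0.0973695] = 0.00494661
Unnormalised posteriors:
  π_A·p_A = 0.45 × 0.00500279 = 0.00225126
  π_B·p_B = 0.55 × 0.00494661 = 0.00272064
Evidence: 0.00225126 + 0.00272064 = 0.00497189
Responsibility of Cluster A: 0.00225126 / 0.00497189 ≈ 0.453

0.453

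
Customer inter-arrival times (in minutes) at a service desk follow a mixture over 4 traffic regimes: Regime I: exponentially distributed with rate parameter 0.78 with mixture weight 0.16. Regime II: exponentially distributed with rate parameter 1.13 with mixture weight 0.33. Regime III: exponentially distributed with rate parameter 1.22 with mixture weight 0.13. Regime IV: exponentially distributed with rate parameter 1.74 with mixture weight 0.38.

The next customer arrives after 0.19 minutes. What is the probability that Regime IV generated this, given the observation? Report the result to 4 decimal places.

Posterior ∝ prior × likelihood, so P(k | x) ∝ P(Z=k) f_k(x); normalise over all components.
Evaluate each component's likelihood at the observed value:
  f_I = 0.672562
  f_II = 0.911665
  f_III = 0.967588
  f_IV = 1.25018
Prior × likelihood for each component:
  P(Z=I)·f_I = 0.16 × 0.672562 = 0.10761
  P(Z=II)·f_II = 0.33 × 0.911665 = 0.30085
  P(Z=III)·f_III = 0.13 × 0.967588 = 0.125786
  P(Z=IV)·f_IV = 0.38 × 1.25018 = 0.475067
Marginal: 0.10761 + 0.30085 + 0.125786 + 0.475067 = 1.00931
So the posterior for Regime IV is 0.475067 / 1.00931 ≈ 0.4707.

0.4707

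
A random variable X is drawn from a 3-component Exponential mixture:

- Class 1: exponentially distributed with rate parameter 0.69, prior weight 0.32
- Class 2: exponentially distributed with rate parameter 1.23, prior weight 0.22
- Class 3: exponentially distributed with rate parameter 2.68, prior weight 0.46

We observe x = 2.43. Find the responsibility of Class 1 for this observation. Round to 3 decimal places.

0.728

P(component k | x) = π_k·f_k(x) / marginal(x), where marginal(x) = Σ_j π_j·f_j(x).
Evaluate each component's likelihood at the observed value:
  f_1 = 0.69·e^(−0.69·2.43) = 0.69·e^(−1.6767) = 0.129023
  f_2 = 1.23·e^(−1.23·2.43) = 1.23·e^(−2.9889) = 0.0619216
  f_3 = 2.68·e^(−2.68·2.43) = 2.68·e^(−6.5124) = 0.00397956
Multiply by the mixture weights:
  π_1·f_1 = 0.32 × 0.129023 = 0.0412874
  π_2·f_2 = 0.22 × 0.0619216 = 0.0136228
  π_3·f_3 = 0.46 × 0.00397956 = 0.0018306
Denominator: 0.0412874 + 0.0136228 + 0.0018306 = 0.0567408
Responsibility of Class 1: 0.0412874 / 0.0567408 ≈ 0.728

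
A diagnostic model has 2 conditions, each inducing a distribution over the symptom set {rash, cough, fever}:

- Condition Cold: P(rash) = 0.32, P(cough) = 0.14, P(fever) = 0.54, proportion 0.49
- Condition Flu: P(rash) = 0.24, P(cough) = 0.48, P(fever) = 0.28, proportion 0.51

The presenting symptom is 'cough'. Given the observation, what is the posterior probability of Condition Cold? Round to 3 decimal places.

Posterior ∝ prior × likelihood, so P(k | x) ∝ π_k f_k(x); normalise over all components.
Evaluate each component's likelihood at the observed value:
  p_Cold = P(cough | comp) = 0.14
  p_Flu = P(cough | comp) = 0.48
Multiply by the mixture weights:
  π_Cold·p_Cold = 0.49 × 0.14 = 0.0686
  π_Flu·p_Flu = 0.51 × 0.48 = 0.2448
Normaliser: 0.0686 + 0.2448 = 0.3134
P(Condition Cold | the observation) ≈ 0.219

0.219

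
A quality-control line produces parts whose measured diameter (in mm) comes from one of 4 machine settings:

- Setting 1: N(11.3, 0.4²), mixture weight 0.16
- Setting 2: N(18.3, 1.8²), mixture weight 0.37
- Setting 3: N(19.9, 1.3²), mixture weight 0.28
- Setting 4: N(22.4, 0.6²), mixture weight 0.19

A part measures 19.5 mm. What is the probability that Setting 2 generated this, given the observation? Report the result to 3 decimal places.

Apply Bayes' rule: the posterior for each component is proportional to its prior times its likelihood at x.
Normal densities:
  p_1 = (1/(0.4·√(2π)))·exp(−(19.5−11.3)²/(2·0.4²)) = 0.997356·exp(-210.12500) = 5.52996e-92
  p_2 = (1/(1.8·√(2π)))·exp(−(19.5−18.3)²/(2·1.8²)) = 0.221635·exp(-0.22222) = 0.177471
  p_3 = (1/(1.3·√(2π)))·exp(−(19.5−19.9)²/(2·1.3²)) = 0.306879·exp(-0.04734) = 0.29269
  p_4 = (1/(0.6·√(2π)))·exp(−(19.5−22.4)²/(2·0.6²)) = 0.664904·exp(-11.68056) = 5.62287e-06
Unnormalised posteriors:
  w_1·p_1 = 0.16 × 5.52996e-92 = 8.84794e-93
  w_2·p_2 = 0.37 × 0.177471 = 0.0656643
  w_3·p_3 = 0.28 × 0.29269 = 0.0819533
  w_4·p_4 = 0.19 × 5.62287e-06 = 1.06835e-06
Normaliser: 8.84794e-93 + 0.0656643 + 0.0819533 + 1.06835e-06 = 0.147619
P(Setting 2 | data) ≈ 0.445

0.445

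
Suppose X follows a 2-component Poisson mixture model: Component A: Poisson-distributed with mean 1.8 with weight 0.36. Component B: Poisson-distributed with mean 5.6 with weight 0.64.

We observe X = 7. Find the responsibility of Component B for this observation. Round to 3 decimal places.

0.991

By Bayes' theorem, P(k | x) = P(Z=k) f_k(x) / Σ_j P(Z=j) f_j(x).
Component likelihoods at x = 7:
  p_A = 0.00200792
  p_B = 0.126717
Prior × likelihood for each component:
  P(Z=A)·p_A = 0.36 × 0.00200792 = 0.000722852
  P(Z=B)·p_B = 0.64 × 0.126717 = 0.0810992
Denominator: 0.000722852 + 0.0810992 = 0.081822
Responsibility of Component B: 0.0810992 / 0.081822 ≈ 0.991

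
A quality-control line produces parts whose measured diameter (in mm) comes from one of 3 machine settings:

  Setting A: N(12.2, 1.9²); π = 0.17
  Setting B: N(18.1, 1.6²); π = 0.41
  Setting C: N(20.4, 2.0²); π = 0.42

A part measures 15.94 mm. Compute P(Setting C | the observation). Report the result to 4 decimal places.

Apply Bayes' rule: the posterior for each component is proportional to its prior times its likelihood at x.
Evaluate each component's likelihood at the observed value:
  f_A = (1/(1.9·√(2π)))·exp(−(15.94−12.2)²/(2·1.9²)) = 0.209970·exp(-1.93734) = 0.0302538
  f_B = (1/(1.6·√(2π)))·exp(−(15.94−18.1)²/(2·1.6²)) = 0.249339·exp(-0.91125) = 0.10024
  f_C = (1/(2.0·√(2π)))·exp(−(15.94−20.4)²/(2·2.0²)) = 0.199471·exp(-2.48645) = 0.016597
Weight by the priors:
  π_A·f_A = 0.17 × 0.0302538 = 0.00514315
  π_B·f_B = 0.41 × 0.10024 = 0.0410982
  π_C·f_C = 0.42 × 0.016597 = 0.00697072
Sum: 0.00514315 + 0.0410982 + 0.00697072 = 0.0532121
So the posterior for Setting C is 0.00697072 / 0.0532121 ≈ 0.1310.

0.1310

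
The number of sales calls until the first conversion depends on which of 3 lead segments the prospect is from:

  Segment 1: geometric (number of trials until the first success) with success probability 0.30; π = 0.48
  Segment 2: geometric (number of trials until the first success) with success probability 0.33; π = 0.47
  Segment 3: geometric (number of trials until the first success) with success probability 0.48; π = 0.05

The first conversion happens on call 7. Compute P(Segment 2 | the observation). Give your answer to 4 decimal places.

0.4462

Posterior ∝ prior × likelihood, so P(k | x) ∝ π_k f_k(x); normalise over all components.
Component likelihoods at x = 7:
  f_1 = 0.30·(1−0.30)^6 = 0.30·0.117649 = 0.0352947
  f_2 = 0.33·(1−0.33)^6 = 0.33·0.0904584 = 0.0298513
  f_3 = 0.48·(1−0.48)^6 = 0.48·0.0197706 = 0.00948989
Weight by the priors:
  π_1·f_1 = 0.48 × 0.0352947 = 0.0169415
  π_2·f_2 = 0.47 × 0.0298513 = 0.0140301
  π_3·f_3 = 0.05 × 0.00948989 = 0.000474495
Normaliser: 0.0169415 + 0.0140301 + 0.000474495 = 0.031446
P(Segment 2 | 7) ≈ 0.4462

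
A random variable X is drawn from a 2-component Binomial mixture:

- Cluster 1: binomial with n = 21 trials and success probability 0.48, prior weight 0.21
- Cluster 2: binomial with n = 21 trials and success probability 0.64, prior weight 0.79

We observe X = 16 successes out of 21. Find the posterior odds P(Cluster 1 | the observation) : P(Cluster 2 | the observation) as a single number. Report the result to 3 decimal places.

Since P(k|x) ∝ w_k f_k(x), the posterior odds are w_i f_i(x) / (w_j f_j(x)).
Binomial probabilities:
  p_1 = 0.00614355
  p_2 = 0.0974844
Posterior odds = (w_1·p_1) / (w_2·p_2) = (0.21·0.00614355) / (0.79·0.0974844) = 0.00129015 / 0.0770127 ≈ 0.017

0.017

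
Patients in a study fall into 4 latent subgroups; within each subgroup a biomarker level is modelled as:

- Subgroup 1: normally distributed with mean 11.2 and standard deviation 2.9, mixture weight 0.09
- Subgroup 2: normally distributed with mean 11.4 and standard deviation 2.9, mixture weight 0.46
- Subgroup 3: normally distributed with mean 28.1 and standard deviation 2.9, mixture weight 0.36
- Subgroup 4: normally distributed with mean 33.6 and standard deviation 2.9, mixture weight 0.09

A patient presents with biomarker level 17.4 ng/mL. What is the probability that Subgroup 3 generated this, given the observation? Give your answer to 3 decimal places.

P(component k | x) = π_k·f_k(x) / marginal(x), where marginal(x) = Σ_j π_j·f_j(x).
Component likelihoods at x = 17.4 ng/mL:
  f_1 = (1/(2.9·√(2π)))·exp(−(17.4−11.2)²/(2·2.9²)) = 0.137566·exp(-2.28537) = 0.0139954
  f_2 = (1/(2.9·√(2π)))·exp(−(17.4−11.4)²/(2·2.9²)) = 0.137566·exp(-2.14031) = 0.0161803
  f_3 = (1/(2.9·√(2π)))·exp(−(17.4−28.1)²/(2·2.9²)) = 0.137566·exp(-6.80678) = 0.000152183
  f_4 = (1/(2.9·√(2π)))·exp(−(17.4−33.6)²/(2·2.9²)) = 0.137566·exp(-15.60285) = 2.30292e-08
Multiply by the mixture weights:
  π_1·f_1 = 0.09 × 0.0139954 = 0.00125959
  π_2·f_2 = 0.46 × 0.0161803 = 0.00744296
  π_3·f_3 = 0.36 × 0.000152183 = 5.47859e-05
  π_4·f_4 = 0.09 × 2.30292e-08 = 2.07263e-09
Marginal: 0.00125959 + 0.00744296 + 5.47859e-05 + 2.07263e-09 = 0.00875733
Responsibility of Subgroup 3: 5.47859e-05 / 0.00875733 ≈ 0.006

0.006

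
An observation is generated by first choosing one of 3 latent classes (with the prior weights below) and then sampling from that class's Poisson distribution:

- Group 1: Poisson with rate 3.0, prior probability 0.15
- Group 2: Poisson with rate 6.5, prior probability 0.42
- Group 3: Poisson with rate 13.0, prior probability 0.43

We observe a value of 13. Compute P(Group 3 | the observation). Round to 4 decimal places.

By Bayes' theorem, P(k | x) = π_k f_k(x) / Σ_j π_j f_j(x).
Component likelihoods at x = 13:
  p_1 = e^(−3.0)·3.0^13/13! = 1.27471e-05
  p_2 = e^(−6.5)·6.5^13/13! = 0.00892646
  p_3 = e^(−13.0)·13.0^13/13! = 0.10994
Unnormalised posteriors:
  π_1·p_1 = 0.15 × 1.27471e-05 = 1.91207e-06
  π_2·p_2 = 0.42 × 0.00892646 = 0.00374911
  π_3·p_3 = 0.43 × 0.10994 = 0.0472741
Marginal: 1.91207e-06 + 0.00374911 + 0.0472741 = 0.0510251
P(Group 3 | data) ≈ 0.9265

0.9265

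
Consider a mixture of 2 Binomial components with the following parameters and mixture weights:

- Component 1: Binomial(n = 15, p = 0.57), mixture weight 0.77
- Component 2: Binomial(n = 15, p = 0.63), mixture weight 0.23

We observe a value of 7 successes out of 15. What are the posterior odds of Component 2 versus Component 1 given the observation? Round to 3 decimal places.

0.181

Posterior odds = (P(Z=i) f_i(x)) / (P(Z=j) f_j(x)); the normalising sum cancels.
Evaluate each component's likelihood at the observed value:
  L_1 = C(15,7)·0.57^7·0.43^8 = 6435·0.019549·0.00116882 = 0.147035
  L_2 = C(15,7)·0.63^7·0.37^8 = 6435·0.0393898·0.000351248 = 0.089032
0.0204774 / 0.113217 ≈ 0.181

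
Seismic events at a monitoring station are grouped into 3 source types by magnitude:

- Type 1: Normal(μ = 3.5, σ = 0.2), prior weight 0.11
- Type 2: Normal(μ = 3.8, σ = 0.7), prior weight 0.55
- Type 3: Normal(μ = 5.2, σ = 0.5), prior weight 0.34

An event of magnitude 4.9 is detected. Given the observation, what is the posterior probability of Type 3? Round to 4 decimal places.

0.7130

Posterior ∝ prior × likelihood, so P(k | x) ∝ P(Z=k) f_k(x); normalise over all components.
Evaluate each component's likelihood at the observed value:
  p_1 = 4.56736e-11
  p_2 = 0.165803
  p_3 = 0.666449
Weight by the priors:
  P(Z=1)·p_1 = 0.11 × 4.56736e-11 = 5.0241e-12
  P(Z=2)·p_2 = 0.55 × 0.165803 = 0.0911914
  P(Z=3)·p_3 = 0.34 × 0.666449 = 0.226593
Evidence: 5.0241e-12 + 0.0911914 + 0.226593 = 0.317784
Responsibility of Type 3: 0.226593 / 0.317784 ≈ 0.7130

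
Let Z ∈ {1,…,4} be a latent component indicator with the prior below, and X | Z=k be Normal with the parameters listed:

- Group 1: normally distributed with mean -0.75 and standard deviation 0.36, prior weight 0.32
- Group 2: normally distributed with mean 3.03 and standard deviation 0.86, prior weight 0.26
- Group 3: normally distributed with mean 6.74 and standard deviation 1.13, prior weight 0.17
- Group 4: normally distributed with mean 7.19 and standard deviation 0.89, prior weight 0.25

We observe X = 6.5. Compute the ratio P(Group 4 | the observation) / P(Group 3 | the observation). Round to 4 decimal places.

Posterior odds = (P(Z=i) f_i(x)) / (P(Z=j) f_j(x)); the normalising sum cancels.
Evaluate each component's likelihood at the observed value:
  L_1 = (1/(0.36·√(2π)))·exp(−(6.5−-0.75)²/(2·0.36²)) = 1.108173·exp(-202.78742) = 9.44384e-89
  L_2 = (1/(0.86·√(2π)))·exp(−(6.5−3.03)²/(2·0.86²)) = 0.463886·exp(-8.14014) = 0.000135267
  L_3 = (1/(1.13·√(2π)))·exp(−(6.5−6.74)²/(2·1.13²)) = 0.353046·exp(-0.02255) = 0.345173
  L_4 = (1/(0.89·√(2π)))·exp(−(6.5−7.19)²/(2·0.89²)) = 0.448250·exp(-0.30053) = 0.331896
Odds = (0.25/0.17) × (0.331896/0.345173) = 1.47059 × 0.961535 ≈ 1.4140

1.4140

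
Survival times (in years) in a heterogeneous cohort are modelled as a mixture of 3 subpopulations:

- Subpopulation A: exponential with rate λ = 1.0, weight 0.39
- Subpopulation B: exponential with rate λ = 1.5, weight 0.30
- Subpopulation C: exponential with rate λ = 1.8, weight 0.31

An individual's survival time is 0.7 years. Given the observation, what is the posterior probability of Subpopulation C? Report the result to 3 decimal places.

By Bayes' theorem, P(k | x) = P(Z=k) f_k(x) / Σ_j P(Z=j) f_j(x).
Evaluate each component's likelihood at the observed value:
  f_A = 1.0·e^(−1.0·0.7) = 1.0·e^(−0.7000) = 0.496585
  f_B = 1.5·e^(−1.5·0.7) = 1.5·e^(−1.0500) = 0.524907
  f_C = 1.8·e^(−1.8·0.7) = 1.8·e^(−1.2600) = 0.510577
Multiply by the mixture weights:
  P(Z=A)·f_A = 0.39 × 0.496585 = 0.193668
  P(Z=B)·f_B = 0.30 × 0.524907 = 0.157472
  P(Z=C)·f_C = 0.31 × 0.510577 = 0.158279
Denominator: 0.193668 + 0.157472 + 0.158279 = 0.509419
So the posterior for Subpopulation C is 0.158279 / 0.509419 ≈ 0.311.

0.311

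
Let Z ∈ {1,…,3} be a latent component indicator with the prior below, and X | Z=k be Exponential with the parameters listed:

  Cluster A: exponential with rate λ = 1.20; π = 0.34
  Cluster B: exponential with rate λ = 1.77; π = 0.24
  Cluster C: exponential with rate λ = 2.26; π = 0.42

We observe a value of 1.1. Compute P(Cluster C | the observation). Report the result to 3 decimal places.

0.318

P(component k | x) = w_k·f_k(x) / marginal(x), where marginal(x) = Σ_j w_j·f_j(x).
Exponential densities:
  L_A = 0.320562
  L_B = 0.252582
  L_C = 0.188128
Unnormalised posteriors:
  w_A·L_A = 0.34 × 0.320562 = 0.108991
  w_B·L_B = 0.24 × 0.252582 = 0.0606196
  w_C·L_C = 0.42 × 0.188128 = 0.0790136
Marginal: 0.108991 + 0.0606196 + 0.0790136 = 0.248624
Responsibility of Cluster C: 0.0790136 / 0.248624 ≈ 0.318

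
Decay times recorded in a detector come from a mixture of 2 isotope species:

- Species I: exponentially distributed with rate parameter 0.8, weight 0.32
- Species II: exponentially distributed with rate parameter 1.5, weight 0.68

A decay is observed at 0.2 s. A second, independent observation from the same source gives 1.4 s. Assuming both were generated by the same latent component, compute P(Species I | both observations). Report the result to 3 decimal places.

By Bayes' theorem, P(k | x) = π_k f_k(x) / Σ_j π_j f_j(x).
Since both observations come from the same component, the likelihood for component k is f_k(x₁)·f_k(x₂).
  p_I = [0.681715] × [0.261024] = 0.177944
  p_II = [1.11123] × [0.183685] = 0.204115
Unnormalised posteriors:
  π_I·p_I = 0.32 × 0.177944 = 0.056942
  π_II·p_II = 0.68 × 0.204115 = 0.138798
Evidence: 0.056942 + 0.138798 = 0.195741
So the posterior for Species I is 0.056942 / 0.195741 ≈ 0.291.

0.291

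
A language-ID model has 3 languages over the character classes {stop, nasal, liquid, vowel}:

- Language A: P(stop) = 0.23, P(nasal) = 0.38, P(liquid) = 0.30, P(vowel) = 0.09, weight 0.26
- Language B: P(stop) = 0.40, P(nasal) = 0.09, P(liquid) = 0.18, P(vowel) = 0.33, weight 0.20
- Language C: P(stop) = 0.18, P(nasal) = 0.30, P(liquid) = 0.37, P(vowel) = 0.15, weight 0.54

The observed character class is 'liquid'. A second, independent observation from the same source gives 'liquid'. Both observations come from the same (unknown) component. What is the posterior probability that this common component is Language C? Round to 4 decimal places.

0.7122

By Bayes' theorem, P(k | x) = π_k f_k(x) / Σ_j π_j f_j(x).
Since both observations come from the same component, the likelihood for component k is f_k(x₁)·f_k(x₂).
  f_A = [0.3] × [0.3] = 0.09
  f_B = [0.18] × [0.18] = 0.0324
  f_C = [0.37] × [0.37] = 0.1369
Multiply by the mixture weights:
  π_A·f_A = 0.26 × 0.09 = 0.0234
  π_B·f_B = 0.20 × 0.0324 = 0.00648
  π_C·f_C = 0.54 × 0.1369 = 0.073926
Denominator: 0.0234 + 0.00648 + 0.073926 = 0.103806
P(Language C | data) ≈ 0.7122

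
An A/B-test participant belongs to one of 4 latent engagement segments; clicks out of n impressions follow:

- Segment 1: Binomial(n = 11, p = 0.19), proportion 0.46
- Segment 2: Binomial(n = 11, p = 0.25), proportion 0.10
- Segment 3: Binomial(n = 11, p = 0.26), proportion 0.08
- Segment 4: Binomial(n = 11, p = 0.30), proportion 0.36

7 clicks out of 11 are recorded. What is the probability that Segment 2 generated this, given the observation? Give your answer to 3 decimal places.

Posterior ∝ prior × likelihood, so P(k | x) ∝ P(Z=k) f_k(x); normalise over all components.
Component likelihoods at x = 7 clicks out of 11:
  f_1 = C(11,7)·0.19^7·0.81^4 = 330·8.93872e-06·0.430467 = 0.00126978
  f_2 = C(11,7)·0.25^7·0.75^4 = 330·6.10352e-05·0.316406 = 0.00637293
  f_3 = C(11,7)·0.26^7·0.74^4 = 330·8.03181e-05·0.299866 = 0.00794793
  f_4 = C(11,7)·0.30^7·0.70^4 = 330·0.0002187·0.2401 = 0.0173283
Weight by the priors:
  P(Z=1)·f_1 = 0.46 × 0.00126978 = 0.0005841
  P(Z=2)·f_2 = 0.10 × 0.00637293 = 0.000637293
  P(Z=3)·f_3 = 0.08 × 0.00794793 = 0.000635835
  P(Z=4)·f_4 = 0.36 × 0.0173283 = 0.00623817
Marginal: 0.0005841 + 0.000637293 + 0.000635835 + 0.00623817 = 0.0080954
P(Segment 2 | x) ≈ 0.079

0.079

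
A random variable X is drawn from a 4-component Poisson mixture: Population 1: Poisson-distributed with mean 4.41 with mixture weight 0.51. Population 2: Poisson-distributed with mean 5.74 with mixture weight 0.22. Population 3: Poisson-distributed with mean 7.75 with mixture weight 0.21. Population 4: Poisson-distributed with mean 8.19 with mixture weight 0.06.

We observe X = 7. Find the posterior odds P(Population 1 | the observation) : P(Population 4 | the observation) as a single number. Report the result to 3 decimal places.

4.888

The posterior odds equal the prior odds times the likelihood ratio: (π_i/π_j)·(f_i(x)/f_j(x)).
Evaluate each component's likelihood at the observed value:
  f_1 = 0.078235
  f_2 = 0.130949
  f_3 = 0.143516
  f_4 = 0.136046
0.0398998 / 0.00816274 ≈ 4.888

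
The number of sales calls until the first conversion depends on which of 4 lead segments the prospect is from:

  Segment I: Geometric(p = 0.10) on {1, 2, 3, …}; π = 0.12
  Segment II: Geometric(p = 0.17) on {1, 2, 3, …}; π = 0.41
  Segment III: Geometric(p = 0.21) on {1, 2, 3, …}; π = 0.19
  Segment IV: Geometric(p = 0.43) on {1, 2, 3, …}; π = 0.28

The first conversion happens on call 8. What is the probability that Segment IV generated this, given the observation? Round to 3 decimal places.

The responsibility of component k is π_k f_k(x) divided by Σ_j π_j f_j(x).
Component likelihoods at x = 8:
  p_I = 0.10·(1−0.10)^7 = 0.10·0.478297 = 0.0478297
  p_II = 0.17·(1−0.17)^7 = 0.17·0.271361 = 0.0461313
  p_III = 0.21·(1−0.21)^7 = 0.21·0.192039 = 0.0403282
  p_IV = 0.43·(1−0.43)^7 = 0.43·0.019549 = 0.00840606
Multiply by the mixture weights:
  π_I·p_I = 0.12 × 0.0478297 = 0.00573956
  π_II·p_II = 0.41 × 0.0461313 = 0.0189138
  π_III·p_III = 0.19 × 0.0403282 = 0.00766236
  π_IV·p_IV = 0.28 × 0.00840606 = 0.0023537
Normaliser: 0.00573956 + 0.0189138 + 0.00766236 + 0.0023537 = 0.0346694
Responsibility of Segment IV: 0.0023537 / 0.0346694 ≈ 0.068

0.068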